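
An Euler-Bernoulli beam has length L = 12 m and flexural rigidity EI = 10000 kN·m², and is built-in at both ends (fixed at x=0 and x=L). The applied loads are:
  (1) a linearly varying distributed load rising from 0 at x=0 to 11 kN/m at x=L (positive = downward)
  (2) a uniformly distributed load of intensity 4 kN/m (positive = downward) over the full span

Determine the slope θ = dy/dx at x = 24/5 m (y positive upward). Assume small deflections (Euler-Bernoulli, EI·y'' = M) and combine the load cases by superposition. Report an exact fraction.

θ(24/5) = -2862/390625 rad

Load 1 — triangular load w₀=11 kN/m (0→w₀ over full span):
  θ_1 = -w₀(2x(L-x)(L-2x)(x+2L)+x²(L-x)²)/(120LEI) = -11·(2·(24/5)·(12-(24/5))·(12-2·(24/5))·((24/5)+2·12)+(24/5)²·(12-(24/5))²)/(120·12·10000) = -1782/390625 rad
Load 2 — uniform load w=4 kN/m over full span:
  θ_2 = -wx(L-x)(L-2x)/(12EI) = -4·(24/5)·(12-(24/5))·(12-2·(24/5))/(12·10000) = -216/78125 rad
Superposition: θ = Σ θ_i = -2862/390625 rad ≈ -0.007327 rad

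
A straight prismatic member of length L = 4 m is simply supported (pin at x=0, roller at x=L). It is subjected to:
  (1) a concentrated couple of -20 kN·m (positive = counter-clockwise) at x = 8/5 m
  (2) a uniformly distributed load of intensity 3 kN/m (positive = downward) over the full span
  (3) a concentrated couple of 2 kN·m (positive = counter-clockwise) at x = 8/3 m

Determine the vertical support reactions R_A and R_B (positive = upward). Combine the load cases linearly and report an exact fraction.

R_A = 3/2 kN, R_B = 21/2 kN

Load 1 — applied couple M₀=-20 kN·m at a=8/5 m (b=L-a=12/5):
  R_A = M₀/L = (-20)/4 = -5 kN
  R_B = -M₀/L = -(-20)/4 = 5 kN
Load 2 — uniform load w=3 kN/m over full span:
  R_A = wL/2 = 3·4/2 = 6 kN
  R_B = wL/2 = 3·4/2 = 6 kN
Load 3 — applied couple M₀=2 kN·m at a=8/3 m (b=L-a=4/3):
  R_A = M₀/L = 2/4 = 1/2 kN
  R_B = -M₀/L = -2/4 = -1/2 kN
Superposition: R_A = 3/2 kN, R_B = 21/2 kN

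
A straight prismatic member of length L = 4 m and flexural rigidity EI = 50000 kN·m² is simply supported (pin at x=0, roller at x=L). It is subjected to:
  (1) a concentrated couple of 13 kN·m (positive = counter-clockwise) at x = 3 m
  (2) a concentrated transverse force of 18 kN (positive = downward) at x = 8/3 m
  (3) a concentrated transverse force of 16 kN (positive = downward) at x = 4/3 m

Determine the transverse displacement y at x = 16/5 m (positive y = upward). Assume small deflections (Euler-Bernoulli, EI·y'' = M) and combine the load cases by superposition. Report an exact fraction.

Load 1 — applied couple M₀=13 kN·m at a=3 m (b=L-a=1):
  y_1 = (M₀x³/(6L)-M₀(x-a)²/2+C₁x)/EI  [x>a] with C₁=M₀(3b²-L²)/(6L)=-169/24 = (13·(16/5)³/(6·4)-13·((16/5)-3)²/2+(-169/24)·(16/5))/50000 = -1261/12500000 m
Load 2 — point force P=18 kN at a=8/3 m (b=L-a=4/3):
  y_2 = -Pa(L-x)(2Lx-a²-x²)/(6LEI)  [x>a] = -18·(8/3)·(4-(16/5))·(2·4·(16/5)-(8/3)²-(16/5)²)/(6·4·50000) = -928/3515625 m
Load 3 — point force P=16 kN at a=4/3 m (b=L-a=8/3):
  y_3 = -Pa(L-x)(2Lx-a²-x²)/(6LEI)  [x>a] = -16·(4/3)·(4-(16/5))·(2·4·(16/5)-(4/3)²-(16/5)²)/(6·4·50000) = -6112/31640625 m
Superposition: y = Σ y_i = -564989/1012500000 m ≈ -0.000558 m

y(16/5) = -564989/1012500000 m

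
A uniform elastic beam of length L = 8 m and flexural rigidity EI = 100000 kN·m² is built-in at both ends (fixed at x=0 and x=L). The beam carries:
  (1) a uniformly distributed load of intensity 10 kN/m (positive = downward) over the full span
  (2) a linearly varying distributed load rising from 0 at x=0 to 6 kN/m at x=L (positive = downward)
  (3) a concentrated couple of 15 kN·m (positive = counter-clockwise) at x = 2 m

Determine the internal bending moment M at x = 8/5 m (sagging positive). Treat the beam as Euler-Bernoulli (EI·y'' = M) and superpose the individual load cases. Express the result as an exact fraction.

M(8/5) = 13573/6000 kN·m

Load 1 — uniform load w=10 kN/m over full span:
  M_1 = wLx/2 - wL²/12 - wx²/2 = 10·8·(8/5)/2 - 10·8²/12 - 10·(8/5)²/2 = -32/15 kN·m
Load 2 — triangular load w₀=6 kN/m (0→w₀ over full span):
  M_2 = 3w₀Lx/20 - w₀L²/30 - w₀x³/(6L) = 3·6·8·(8/5)/20 - 6·8²/30 - 6·(8/5)³/(6·8) = -224/125 kN·m
Load 3 — applied couple M₀=15 kN·m at a=2 m (b=L-a=6):
  M_3 = R_Ax - M_A  [x≤a] with R_A=135/64, M_A=-45/16 = (135/64)·(8/5) - (-45/16) = 99/16 kN·m
Superposition: M = Σ M_i = 13573/6000 kN·m ≈ 2.262167 kN·m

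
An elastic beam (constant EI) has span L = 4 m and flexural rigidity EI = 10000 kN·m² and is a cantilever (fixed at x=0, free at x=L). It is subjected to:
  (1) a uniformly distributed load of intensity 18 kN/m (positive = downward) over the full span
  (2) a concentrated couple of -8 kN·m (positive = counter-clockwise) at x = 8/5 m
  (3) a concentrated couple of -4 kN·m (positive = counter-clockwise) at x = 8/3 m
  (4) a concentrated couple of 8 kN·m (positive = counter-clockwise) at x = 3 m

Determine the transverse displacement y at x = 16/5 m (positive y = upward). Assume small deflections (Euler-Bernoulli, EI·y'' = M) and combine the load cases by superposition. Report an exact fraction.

Load 1 — uniform load w=18 kN/m over full span:
  y_1 = -wx²(x²-4Lx+6L²)/(24EI) = -18·(16/5)²·((16/5)²-4·4·(16/5)+6·4²)/(24·10000) = -16512/390625 m
Load 2 — applied couple M₀=-8 kN·m at a=8/5 m (b=L-a=12/5):
  y_2 = M₀a(2x-a)/(2EI)  [x>a] = (-8)·(8/5)·(2·(16/5)-(8/5))/(2·10000) = -48/15625 m
Load 3 — applied couple M₀=-4 kN·m at a=8/3 m (b=L-a=4/3):
  y_3 = M₀a(2x-a)/(2EI)  [x>a] = (-4)·(8/3)·(2·(16/5)-(8/3))/(2·10000) = -56/28125 m
Load 4 — applied couple M₀=8 kN·m at a=3 m (b=L-a=1):
  y_4 = M₀a(2x-a)/(2EI)  [x>a] = 8·3·(2·(16/5)-3)/(2·10000) = 51/12500 m
Superposition: y = Σ y_i = -608257/14062500 m ≈ -0.043254 m

y(16/5) = -608257/14062500 m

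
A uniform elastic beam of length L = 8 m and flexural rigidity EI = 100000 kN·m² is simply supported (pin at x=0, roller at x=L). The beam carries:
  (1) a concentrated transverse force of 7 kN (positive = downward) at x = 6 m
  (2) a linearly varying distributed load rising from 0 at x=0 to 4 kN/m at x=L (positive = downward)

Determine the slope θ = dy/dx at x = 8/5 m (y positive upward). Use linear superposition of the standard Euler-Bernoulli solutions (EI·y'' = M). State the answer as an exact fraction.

Load 1 — point force P=7 kN at a=6 m (b=L-a=2):
  θ_1 = -Pb(L²-b²-3x²)/(6LEI)  [x≤a] = -7·2·(8²-2²-3·(8/5)²)/(6·8·100000) = -763/5000000 rad
Load 2 — triangular load w₀=4 kN/m (0→w₀ over full span):
  θ_2 = -w₀(7L⁴-30L²x²+15x⁴)/(360LEI) = -4·(7·8⁴-30·8²·(8/5)²+15·(8/5)⁴)/(360·8·100000) = -5824/17578125 rad
Superposition: θ = Σ θ_i = -544411/1125000000 rad ≈ -0.000484 rad

θ(8/5) = -544411/1125000000 rad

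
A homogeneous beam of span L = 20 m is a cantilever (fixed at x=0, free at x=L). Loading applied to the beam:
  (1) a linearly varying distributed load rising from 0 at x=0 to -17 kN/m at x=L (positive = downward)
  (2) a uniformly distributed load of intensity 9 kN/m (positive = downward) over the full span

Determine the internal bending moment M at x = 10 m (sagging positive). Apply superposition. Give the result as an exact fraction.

Load 1 — triangular load w₀=-17 kN/m (0→w₀ over full span):
  M_1 = w₀Lx/2 - w₀L²/3 - w₀x³/(6L) = (-17)·20·10/2 - (-17)·20²/3 - (-17)·10³/(6·20) = 2125/3 kN·m
Load 2 — uniform load w=9 kN/m over full span:
  M_2 = -w(L-x)²/2 = -9·(20-10)²/2 = -450 kN·m
Superposition: M = Σ M_i = 775/3 kN·m ≈ 258.333333 kN·m

M(10) = 775/3 kN·m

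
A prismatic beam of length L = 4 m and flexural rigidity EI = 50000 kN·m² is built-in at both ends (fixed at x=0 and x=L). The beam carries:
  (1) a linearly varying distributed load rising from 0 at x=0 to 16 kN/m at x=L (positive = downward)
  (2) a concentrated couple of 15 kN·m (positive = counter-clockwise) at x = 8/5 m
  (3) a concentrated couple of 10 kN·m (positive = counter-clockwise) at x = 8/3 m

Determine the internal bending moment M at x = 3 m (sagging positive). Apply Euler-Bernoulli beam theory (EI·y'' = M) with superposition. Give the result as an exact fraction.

M(3) = -5/3 kN·m

Load 1 — triangular load w₀=16 kN/m (0→w₀ over full span):
  M_1 = 3w₀Lx/20 - w₀L²/30 - w₀x³/(6L) = 3·16·4·3/20 - 16·4²/30 - 16·3³/(6·4) = 34/15 kN·m
Load 2 — applied couple M₀=15 kN·m at a=8/5 m (b=L-a=12/5):
  M_2 = R_Ax - M_A - M₀  [x>a] with R_A=27/5, M_A=9/5 = (27/5)·3 - (9/5) - 15 = -3/5 kN·m
Load 3 — applied couple M₀=10 kN·m at a=8/3 m (b=L-a=4/3):
  M_3 = R_Ax - M_A - M₀  [x>a] with R_A=10/3, M_A=10/3 = (10/3)·3 - (10/3) - 10 = -10/3 kN·m
Superposition: M = Σ M_i = -5/3 kN·m ≈ -1.666667 kN·m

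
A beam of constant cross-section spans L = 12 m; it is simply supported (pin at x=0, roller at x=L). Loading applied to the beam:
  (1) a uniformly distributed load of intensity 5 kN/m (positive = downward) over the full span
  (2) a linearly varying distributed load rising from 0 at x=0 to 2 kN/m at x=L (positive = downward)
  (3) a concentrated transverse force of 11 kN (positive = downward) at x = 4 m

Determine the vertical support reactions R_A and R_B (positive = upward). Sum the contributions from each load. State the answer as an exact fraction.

Load 1 — uniform load w=5 kN/m over full span:
  R_A = wL/2 = 5·12/2 = 30 kN
  R_B = wL/2 = 5·12/2 = 30 kN
Load 2 — triangular load w₀=2 kN/m (0→w₀ over full span):
  R_A = w₀L/6 = 2·12/6 = 4 kN
  R_B = w₀L/3 = 2·12/3 = 8 kN
Load 3 — point force P=11 kN at a=4 m (b=L-a=8):
  R_A = Pb/L = 11·8/12 = 22/3 kN
  R_B = Pa/L = 11·4/12 = 11/3 kN
Superposition: R_A = 124/3 kN, R_B = 125/3 kN

R_A = 124/3 kN, R_B = 125/3 kN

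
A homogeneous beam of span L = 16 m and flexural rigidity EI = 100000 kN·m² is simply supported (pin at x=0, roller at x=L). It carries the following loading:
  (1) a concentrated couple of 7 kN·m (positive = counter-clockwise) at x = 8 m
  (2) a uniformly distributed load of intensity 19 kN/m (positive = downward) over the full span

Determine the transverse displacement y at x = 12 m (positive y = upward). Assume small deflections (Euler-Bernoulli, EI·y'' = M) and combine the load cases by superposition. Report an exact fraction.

y(12) = -5769/50000 m

Load 1 — applied couple M₀=7 kN·m at a=8 m (b=L-a=8):
  y_1 = (M₀x³/(6L)-M₀(x-a)²/2+C₁x)/EI  [x>a] with C₁=M₀(3b²-L²)/(6L)=-14/3 = (7·12³/(6·16)-7·(12-8)²/2+(-14/3)·12)/100000 = 7/50000 m
Load 2 — uniform load w=19 kN/m over full span:
  y_2 = -wx(L³-2Lx²+x³)/(24EI) = -19·12·(16³-2·16·12²+12³)/(24·100000) = -361/3125 m
Superposition: y = Σ y_i = -5769/50000 m ≈ -0.115380 m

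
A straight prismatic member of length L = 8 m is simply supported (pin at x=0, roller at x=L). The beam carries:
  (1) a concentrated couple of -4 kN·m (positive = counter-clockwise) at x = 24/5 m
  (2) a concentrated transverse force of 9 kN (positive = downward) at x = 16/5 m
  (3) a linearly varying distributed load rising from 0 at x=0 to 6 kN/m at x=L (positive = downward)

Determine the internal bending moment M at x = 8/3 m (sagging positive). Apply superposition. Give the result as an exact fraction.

Load 1 — applied couple M₀=-4 kN·m at a=24/5 m (b=L-a=16/5):
  M_1 = M₀x/L  [x≤a] = (-4)·(8/3)/8 = -4/3 kN·m
Load 2 — point force P=9 kN at a=16/5 m (b=L-a=24/5):
  M_2 = Pbx/L  [x≤a] = 9·(24/5)·(8/3)/8 = 72/5 kN·m
Load 3 — triangular load w₀=6 kN/m (0→w₀ over full span):
  M_3 = w₀Lx/6 - w₀x³/(6L) = 6·8·(8/3)/6 - 6·(8/3)³/(6·8) = 512/27 kN·m
Superposition: M = Σ M_i = 4324/135 kN·m ≈ 32.029630 kN·m

M(8/3) = 4324/135 kN·m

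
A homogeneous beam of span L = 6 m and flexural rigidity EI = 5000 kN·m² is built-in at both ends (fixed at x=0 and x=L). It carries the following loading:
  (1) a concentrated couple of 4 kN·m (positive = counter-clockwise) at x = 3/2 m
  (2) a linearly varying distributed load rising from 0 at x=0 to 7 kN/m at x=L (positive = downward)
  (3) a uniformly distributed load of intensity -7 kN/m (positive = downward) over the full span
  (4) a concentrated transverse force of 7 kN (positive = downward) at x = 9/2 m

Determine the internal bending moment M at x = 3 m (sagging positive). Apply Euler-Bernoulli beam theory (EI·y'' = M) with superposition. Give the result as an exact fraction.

M(3) = -79/16 kN·m

Load 1 — applied couple M₀=4 kN·m at a=3/2 m (b=L-a=9/2):
  M_1 = R_Ax - M_A - M₀  [x>a] with R_A=3/4, M_A=-3/4 = (3/4)·3 - (-3/4) - 4 = -1 kN·m
Load 2 — triangular load w₀=7 kN/m (0→w₀ over full span):
  M_2 = 3w₀Lx/20 - w₀L²/30 - w₀x³/(6L) = 3·7·6·3/20 - 7·6²/30 - 7·3³/(6·6) = 21/4 kN·m
Load 3 — uniform load w=-7 kN/m over full span:
  M_3 = wLx/2 - wL²/12 - wx²/2 = (-7)·6·3/2 - (-7)·6²/12 - (-7)·3²/2 = -21/2 kN·m
Load 4 — point force P=7 kN at a=9/2 m (b=L-a=3/2):
  M_4 = Pb²(3a+b)x/L³ - Pab²/L²  [x≤a] = 7·(3/2)²·(3·(9/2)+(3/2))·3/6³ - 7·(9/2)·(3/2)²/6² = 21/16 kN·m
Superposition: M = Σ M_i = -79/16 kN·m ≈ -4.937500 kN·m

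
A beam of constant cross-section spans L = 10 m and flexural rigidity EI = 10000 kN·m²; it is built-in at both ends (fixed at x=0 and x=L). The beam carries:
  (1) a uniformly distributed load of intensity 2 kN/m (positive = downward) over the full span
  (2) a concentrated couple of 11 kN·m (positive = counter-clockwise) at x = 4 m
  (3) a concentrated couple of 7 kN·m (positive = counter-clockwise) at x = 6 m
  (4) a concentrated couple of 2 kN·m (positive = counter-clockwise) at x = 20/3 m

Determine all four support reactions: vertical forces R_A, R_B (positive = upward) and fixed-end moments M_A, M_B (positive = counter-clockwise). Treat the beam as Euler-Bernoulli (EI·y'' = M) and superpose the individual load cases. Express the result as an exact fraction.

Load 1 — uniform load w=2 kN/m over full span:
  R_A = wL/2 = 2·10/2 = 10 kN
  M_A = wL²/12 = 2·10²/12 = 50/3 kN·m
  R_B = wL/2 = 2·10/2 = 10 kN
  M_B = -wL²/12 = -2·10²/12 = -50/3 kN·m
Load 2 — applied couple M₀=11 kN·m at a=4 m (b=L-a=6):
  R_A = 6M₀ab/L³ = 6·11·4·6/10³ = 198/125 kN
  M_A = M₀b(2a-b)/L² = 11·6·(2·4-6)/10² = 33/25 kN·m
  R_B = -6M₀ab/L³ = -6·11·4·6/10³ = -198/125 kN
  M_B = M₀a(2b-a)/L² = 11·4·(2·6-4)/10² = 88/25 kN·m
Load 3 — applied couple M₀=7 kN·m at a=6 m (b=L-a=4):
  R_A = 6M₀ab/L³ = 6·7·6·4/10³ = 126/125 kN
  M_A = M₀b(2a-b)/L² = 7·4·(2·6-4)/10² = 56/25 kN·m
  R_B = -6M₀ab/L³ = -6·7·6·4/10³ = -126/125 kN
  M_B = M₀a(2b-a)/L² = 7·6·(2·4-6)/10² = 21/25 kN·m
Load 4 — applied couple M₀=2 kN·m at a=20/3 m (b=L-a=10/3):
  R_A = 6M₀ab/L³ = 6·2·(20/3)·(10/3)/10³ = 4/15 kN
  M_A = M₀b(2a-b)/L² = 2·(10/3)·(2·(20/3)-(10/3))/10² = 2/3 kN·m
  R_B = -6M₀ab/L³ = -6·2·(20/3)·(10/3)/10³ = -4/15 kN
  M_B = M₀a(2b-a)/L² = 2·(20/3)·(2·(10/3)-(20/3))/10² = 0 kN·m
Superposition: R_A = 4822/375 kN, M_A = 1567/75 kN·m, R_B = 2678/375 kN, M_B = -923/75 kN·m

R_A = 4822/375 kN, M_A = 1567/75 kN·m, R_B = 2678/375 kN, M_B = -923/75 kN·m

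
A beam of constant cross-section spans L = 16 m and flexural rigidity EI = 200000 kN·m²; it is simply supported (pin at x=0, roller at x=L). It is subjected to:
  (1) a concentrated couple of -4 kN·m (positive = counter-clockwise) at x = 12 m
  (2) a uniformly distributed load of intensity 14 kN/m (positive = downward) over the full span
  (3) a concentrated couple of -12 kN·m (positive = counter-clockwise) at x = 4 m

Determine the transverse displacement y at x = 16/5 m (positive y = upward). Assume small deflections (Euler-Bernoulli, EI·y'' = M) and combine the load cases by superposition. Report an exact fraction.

y(16/5) = -209282/5859375 m

Load 1 — applied couple M₀=-4 kN·m at a=12 m (b=L-a=4):
  y_1 = (M₀x³/(6L)+C₁x)/EI  [x≤a] with C₁=M₀(3b²-L²)/(6L)=26/3 = ((-4)·(16/5)³/(6·16)+(26/3)·(16/5))/200000 = 103/781250 m
Load 2 — uniform load w=14 kN/m over full span:
  y_2 = -wx(L³-2Lx²+x³)/(24EI) = -14·(16/5)·(16³-2·16·(16/5)²+(16/5)³)/(24·200000) = -207872/5859375 m
Load 3 — applied couple M₀=-12 kN·m at a=4 m (b=L-a=12):
  y_3 = (M₀x³/(6L)+C₁x)/EI  [x≤a] with C₁=M₀(3b²-L²)/(6L)=-22 = ((-12)·(16/5)³/(6·16)+(-22)·(16/5))/200000 = -291/781250 m
Superposition: y = Σ y_i = -209282/5859375 m ≈ -0.035717 m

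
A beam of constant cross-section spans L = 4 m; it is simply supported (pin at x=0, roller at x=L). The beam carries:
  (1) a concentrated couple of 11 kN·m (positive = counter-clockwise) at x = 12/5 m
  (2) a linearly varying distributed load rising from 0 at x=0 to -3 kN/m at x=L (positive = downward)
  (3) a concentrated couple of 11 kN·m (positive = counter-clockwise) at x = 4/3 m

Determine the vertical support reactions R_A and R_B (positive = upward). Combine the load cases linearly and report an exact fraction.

Load 1 — applied couple M₀=11 kN·m at a=12/5 m (b=L-a=8/5):
  R_A = M₀/L = 11/4 kN
  R_B = -M₀/L = -11/4 kN
Load 2 — triangular load w₀=-3 kN/m (0→w₀ over full span):
  R_A = w₀L/6 = (-3)·4/6 = -2 kN
  R_B = w₀L/3 = (-3)·4/3 = -4 kN
Load 3 — applied couple M₀=11 kN·m at a=4/3 m (b=L-a=8/3):
  R_A = M₀/L = 11/4 kN
  R_B = -M₀/L = -11/4 kN
Superposition: R_A = 7/2 kN, R_B = -19/2 kN

R_A = 7/2 kN, R_B = -19/2 kN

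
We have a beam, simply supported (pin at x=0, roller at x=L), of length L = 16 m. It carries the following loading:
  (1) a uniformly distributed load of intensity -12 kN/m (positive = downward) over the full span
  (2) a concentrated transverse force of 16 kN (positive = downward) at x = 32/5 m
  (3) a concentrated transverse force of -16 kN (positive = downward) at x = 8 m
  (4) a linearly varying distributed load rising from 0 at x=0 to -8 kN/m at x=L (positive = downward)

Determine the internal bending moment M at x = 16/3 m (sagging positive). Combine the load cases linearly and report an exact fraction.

Load 1 — uniform load w=-12 kN/m over full span:
  M_1 = wx(L-x)/2 = (-12)·(16/3)·(16-(16/3))/2 = -1024/3 kN·m
Load 2 — point force P=16 kN at a=32/5 m (b=L-a=48/5):
  M_2 = Pbx/L  [x≤a] = 16·(48/5)·(16/3)/16 = 256/5 kN·m
Load 3 — point force P=-16 kN at a=8 m (b=L-a=8):
  M_3 = Pbx/L  [x≤a] = (-16)·8·(16/3)/16 = -128/3 kN·m
Load 4 — triangular load w₀=-8 kN/m (0→w₀ over full span):
  M_4 = w₀Lx/6 - w₀x³/(6L) = (-8)·16·(16/3)/6 - (-8)·(16/3)³/(6·16) = -8192/81 kN·m
Superposition: M = Σ M_i = -175744/405 kN·m ≈ -433.935802 kN·m

M(16/3) = -175744/405 kN·m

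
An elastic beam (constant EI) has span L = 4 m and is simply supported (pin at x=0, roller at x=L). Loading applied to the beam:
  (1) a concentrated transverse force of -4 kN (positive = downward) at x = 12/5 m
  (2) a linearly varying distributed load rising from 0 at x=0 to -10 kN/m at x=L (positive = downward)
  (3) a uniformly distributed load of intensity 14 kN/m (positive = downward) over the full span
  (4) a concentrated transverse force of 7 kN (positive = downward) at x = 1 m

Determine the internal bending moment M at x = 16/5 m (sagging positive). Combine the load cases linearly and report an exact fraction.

Load 1 — point force P=-4 kN at a=12/5 m (b=L-a=8/5):
  M_1 = Pa(L-x)/L  [x>a] = (-4)·(12/5)·(4-(16/5))/4 = -48/25 kN·m
Load 2 — triangular load w₀=-10 kN/m (0→w₀ over full span):
  M_2 = w₀Lx/6 - w₀x³/(6L) = (-10)·4·(16/5)/6 - (-10)·(16/5)³/(6·4) = -192/25 kN·m
Load 3 — uniform load w=14 kN/m over full span:
  M_3 = wx(L-x)/2 = 14·(16/5)·(4-(16/5))/2 = 448/25 kN·m
Load 4 — point force P=7 kN at a=1 m (b=L-a=3):
  M_4 = Pa(L-x)/L  [x>a] = 7·1·(4-(16/5))/4 = 7/5 kN·m
Superposition: M = Σ M_i = 243/25 kN·m ≈ 9.720000 kN·m

M(16/5) = 243/25 kN·m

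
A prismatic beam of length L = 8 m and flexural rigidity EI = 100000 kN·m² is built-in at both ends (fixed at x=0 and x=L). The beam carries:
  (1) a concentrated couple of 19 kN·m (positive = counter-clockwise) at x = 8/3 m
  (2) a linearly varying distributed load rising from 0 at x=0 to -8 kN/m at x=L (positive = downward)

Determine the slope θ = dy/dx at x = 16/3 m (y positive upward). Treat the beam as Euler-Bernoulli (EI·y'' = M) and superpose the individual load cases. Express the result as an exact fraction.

θ(16/3) = -2647/15187500 rad

Load 1 — applied couple M₀=19 kN·m at a=8/3 m (b=L-a=16/3):
  θ_1 = (R_Ax²/2 - M_Ax - M₀(x-a))/EI  [x>a] with R_A=19/6, M_A=0 = ((19/6)·(16/3)²/2 - 0·(16/3) - 19·((16/3)-(8/3)))/100000 = -19/337500 rad
Load 2 — triangular load w₀=-8 kN/m (0→w₀ over full span):
  θ_2 = -w₀(2x(L-x)(L-2x)(x+2L)+x²(L-x)²)/(120LEI) = -(-8)·(2·(16/3)·(8-(16/3))·(8-2·(16/3))·((16/3)+2·8)+(16/3)²·(8-(16/3))²)/(120·8·100000) = -448/3796875 rad
Superposition: θ = Σ θ_i = -2647/15187500 rad ≈ -0.000174 rad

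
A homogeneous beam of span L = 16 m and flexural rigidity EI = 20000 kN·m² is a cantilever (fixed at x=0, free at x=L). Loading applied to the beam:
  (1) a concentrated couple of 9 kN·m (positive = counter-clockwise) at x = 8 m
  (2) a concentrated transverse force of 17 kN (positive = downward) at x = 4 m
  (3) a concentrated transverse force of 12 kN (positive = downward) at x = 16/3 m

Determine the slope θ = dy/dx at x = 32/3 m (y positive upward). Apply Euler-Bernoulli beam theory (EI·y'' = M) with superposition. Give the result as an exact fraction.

Load 1 — applied couple M₀=9 kN·m at a=8 m (b=L-a=8):
  θ_1 = M₀a/EI  [x>a] = 9·8/20000 = 9/2500 rad
Load 2 — point force P=17 kN at a=4 m (b=L-a=12):
  θ_2 = -Pa²/(2EI)  [x>a] = -17·4²/(2·20000) = -17/2500 rad
Load 3 — point force P=12 kN at a=16/3 m (b=L-a=32/3):
  θ_3 = -Pa²/(2EI)  [x>a] = -12·(16/3)²/(2·20000) = -16/1875 rad
Superposition: θ = Σ θ_i = -22/1875 rad ≈ -0.011733 rad

θ(32/3) = -22/1875 rad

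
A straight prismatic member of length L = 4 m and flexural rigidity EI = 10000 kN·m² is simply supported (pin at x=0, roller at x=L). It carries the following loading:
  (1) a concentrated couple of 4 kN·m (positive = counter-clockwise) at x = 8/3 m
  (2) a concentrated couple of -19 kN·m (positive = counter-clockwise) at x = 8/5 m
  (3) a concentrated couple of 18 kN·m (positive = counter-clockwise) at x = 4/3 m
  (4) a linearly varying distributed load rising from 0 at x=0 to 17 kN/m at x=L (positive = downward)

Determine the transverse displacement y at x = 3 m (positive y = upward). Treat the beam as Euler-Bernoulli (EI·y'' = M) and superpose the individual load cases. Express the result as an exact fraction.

Load 1 — applied couple M₀=4 kN·m at a=8/3 m (b=L-a=4/3):
  y_1 = (M₀x³/(6L)-M₀(x-a)²/2+C₁x)/EI  [x>a] with C₁=M₀(3b²-L²)/(6L)=-16/9 = (4·3³/(6·4)-4·(3-(8/3))²/2+(-16/9)·3)/10000 = -19/180000 m
Load 2 — applied couple M₀=-19 kN·m at a=8/5 m (b=L-a=12/5):
  y_2 = (M₀x³/(6L)-M₀(x-a)²/2+C₁x)/EI  [x>a] with C₁=M₀(3b²-L²)/(6L)=-76/75 = ((-19)·3³/(6·4)-(-19)·(3-(8/5))²/2+(-76/75)·3)/10000 = -1159/2000000 m
Load 3 — applied couple M₀=18 kN·m at a=4/3 m (b=L-a=8/3):
  y_3 = (M₀x³/(6L)-M₀(x-a)²/2+C₁x)/EI  [x>a] with C₁=M₀(3b²-L²)/(6L)=4 = (18·3³/(6·4)-18·(3-(4/3))²/2+4·3)/10000 = 29/40000 m
Load 4 — triangular load w₀=17 kN/m (0→w₀ over full span):
  y_4 = -w₀x(7L⁴-10L²x²+3x⁴)/(360LEI) = -17·3·(7·4⁴-10·4²·3²+3·3⁴)/(360·4·10000) = -2023/960000 m
Superposition: y = Σ y_i = -148849/72000000 m ≈ -0.002067 m

y(3) = -148849/72000000 m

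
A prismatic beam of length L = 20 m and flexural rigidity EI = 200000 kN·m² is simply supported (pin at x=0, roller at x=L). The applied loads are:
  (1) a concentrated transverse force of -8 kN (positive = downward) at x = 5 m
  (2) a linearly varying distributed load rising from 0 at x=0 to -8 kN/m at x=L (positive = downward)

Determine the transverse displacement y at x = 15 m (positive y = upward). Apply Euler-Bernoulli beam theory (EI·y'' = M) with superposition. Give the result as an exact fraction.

Load 1 — point force P=-8 kN at a=5 m (b=L-a=15):
  y_1 = -Pa(L-x)(2Lx-a²-x²)/(6LEI)  [x>a] = -(-8)·5·(20-15)·(2·20·15-5²-15²)/(6·20·200000) = 7/2400 m
Load 2 — triangular load w₀=-8 kN/m (0→w₀ over full span):
  y_2 = -w₀x(7L⁴-10L²x²+3x⁴)/(360LEI) = -(-8)·15·(7·20⁴-10·20²·15²+3·15⁴)/(360·20·200000) = 119/3840 m
Superposition: y = Σ y_i = 217/6400 m ≈ 0.033906 m

y(15) = 217/6400 m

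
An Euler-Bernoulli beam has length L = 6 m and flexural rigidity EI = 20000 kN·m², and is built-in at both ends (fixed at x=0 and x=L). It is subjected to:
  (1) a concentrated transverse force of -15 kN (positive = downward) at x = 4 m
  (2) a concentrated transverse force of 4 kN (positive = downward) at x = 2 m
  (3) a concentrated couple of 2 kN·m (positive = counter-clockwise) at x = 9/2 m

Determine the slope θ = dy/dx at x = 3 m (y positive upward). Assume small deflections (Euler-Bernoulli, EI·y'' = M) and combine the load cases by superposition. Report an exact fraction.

Load 1 — point force P=-15 kN at a=4 m (b=L-a=2):
  θ_1 = -Pb²x(2aL-(3a+b)x)/(2L³EI)  [x≤a] = -(-15)·2²·3·(2·4·6-(3·4+2)·3)/(2·6³·20000) = 1/8000 rad
Load 2 — point force P=4 kN at a=2 m (b=L-a=4):
  θ_2 = Pa²(L-x)(2bL-(3b+a)(L-x))/(2L³EI)  [x>a] = 4·2²·(6-3)·(2·4·6-(3·4+2)·(6-3))/(2·6³·20000) = 1/30000 rad
Load 3 — applied couple M₀=2 kN·m at a=9/2 m (b=L-a=3/2):
  θ_3 = (R_Ax²/2 - M_Ax)/EI  [x≤a] with R_A=3/8, M_A=5/8 = ((3/8)·3²/2 - (5/8)·3)/20000 = -3/320000 rad
Superposition: θ = Σ θ_i = 143/960000 rad ≈ 0.000149 rad

θ(3) = 143/960000 rad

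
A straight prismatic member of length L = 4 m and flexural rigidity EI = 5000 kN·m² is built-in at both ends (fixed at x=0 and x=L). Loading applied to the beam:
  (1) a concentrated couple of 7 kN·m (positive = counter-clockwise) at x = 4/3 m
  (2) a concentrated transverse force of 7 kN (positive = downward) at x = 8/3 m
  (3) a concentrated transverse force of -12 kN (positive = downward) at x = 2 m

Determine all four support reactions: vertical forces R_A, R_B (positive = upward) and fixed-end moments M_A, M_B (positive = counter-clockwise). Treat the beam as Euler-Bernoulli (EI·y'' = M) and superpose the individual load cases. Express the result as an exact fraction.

R_A = -50/27 kN, M_A = -106/27 kN·m, R_B = -85/27 kN, M_B = 113/27 kN·m

Load 1 — applied couple M₀=7 kN·m at a=4/3 m (b=L-a=8/3):
  R_A = 6M₀ab/L³ = 6·7·(4/3)·(8/3)/4³ = 7/3 kN
  M_A = M₀b(2a-b)/L² = 7·(8/3)·(2·(4/3)-(8/3))/4² = 0 kN·m
  R_B = -6M₀ab/L³ = -6·7·(4/3)·(8/3)/4³ = -7/3 kN
  M_B = M₀a(2b-a)/L² = 7·(4/3)·(2·(8/3)-(4/3))/4² = 7/3 kN·m
Load 2 — point force P=7 kN at a=8/3 m (b=L-a=4/3):
  R_A = Pb²(3a+b)/L³ = 7·(4/3)²·(3·(8/3)+(4/3))/4³ = 49/27 kN
  M_A = Pab²/L² = 7·(8/3)·(4/3)²/4² = 56/27 kN·m
  R_B = Pa²(a+3b)/L³ = 7·(8/3)²·((8/3)+3·(4/3))/4³ = 140/27 kN
  M_B = -Pa²b/L² = -7·(8/3)²·(4/3)/4² = -112/27 kN·m
Load 3 — point force P=-12 kN at a=2 m (b=L-a=2):
  R_A = Pb²(3a+b)/L³ = (-12)·2²·(3·2+2)/4³ = -6 kN
  M_A = Pab²/L² = (-12)·2·2²/4² = -6 kN·m
  R_B = Pa²(a+3b)/L³ = (-12)·2²·(2+3·2)/4³ = -6 kN
  M_B = -Pa²b/L² = -(-12)·2²·2/4² = 6 kN·m
Superposition: R_A = -50/27 kN, M_A = -106/27 kN·m, R_B = -85/27 kN, M_B = 113/27 kN·m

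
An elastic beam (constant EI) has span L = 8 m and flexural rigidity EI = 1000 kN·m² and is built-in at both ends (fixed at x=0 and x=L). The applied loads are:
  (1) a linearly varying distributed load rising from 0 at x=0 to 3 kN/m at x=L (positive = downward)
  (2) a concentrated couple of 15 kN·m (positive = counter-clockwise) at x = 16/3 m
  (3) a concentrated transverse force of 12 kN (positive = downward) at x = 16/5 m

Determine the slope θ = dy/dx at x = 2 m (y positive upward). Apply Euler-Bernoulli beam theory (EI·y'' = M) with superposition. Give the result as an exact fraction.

θ(2) = -11473/500000 rad

Load 1 — triangular load w₀=3 kN/m (0→w₀ over full span):
  θ_1 = -w₀(2x(L-x)(L-2x)(x+2L)+x²(L-x)²)/(120LEI) = -3·(2·2·(8-2)·(8-2·2)·(2+2·8)+2²·(8-2)²)/(120·8·1000) = -117/20000 rad
Load 2 — applied couple M₀=15 kN·m at a=16/3 m (b=L-a=8/3):
  θ_2 = (R_Ax²/2 - M_Ax)/EI  [x≤a] with R_A=5/2, M_A=5 = ((5/2)·2²/2 - 5·2)/1000 = -1/200 rad
Load 3 — point force P=12 kN at a=16/5 m (b=L-a=24/5):
  θ_3 = -Pb²x(2aL-(3a+b)x)/(2L³EI)  [x≤a] = -12·(24/5)²·2·(2·(16/5)·8-(3·(16/5)+(24/5))·2)/(2·8³·1000) = -189/15625 rad
Superposition: θ = Σ θ_i = -11473/500000 rad ≈ -0.022946 rad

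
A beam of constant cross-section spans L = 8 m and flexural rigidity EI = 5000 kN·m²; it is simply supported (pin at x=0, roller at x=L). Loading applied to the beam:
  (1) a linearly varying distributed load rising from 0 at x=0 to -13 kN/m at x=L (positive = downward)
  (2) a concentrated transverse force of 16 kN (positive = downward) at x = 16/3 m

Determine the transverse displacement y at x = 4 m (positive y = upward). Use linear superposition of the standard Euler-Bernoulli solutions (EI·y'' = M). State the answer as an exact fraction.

Load 1 — triangular load w₀=-13 kN/m (0→w₀ over full span):
  y_1 = -w₀x(7L⁴-10L²x²+3x⁴)/(360LEI) = -(-13)·4·(7·8⁴-10·8²·4²+3·4⁴)/(360·8·5000) = 26/375 m
Load 2 — point force P=16 kN at a=16/3 m (b=L-a=8/3):
  y_2 = -Pbx(L²-b²-x²)/(6LEI)  [x≤a] = -16·(8/3)·4·(8²-(8/3)²-4²)/(6·8·5000) = -1472/50625 m
Superposition: y = Σ y_i = 2038/50625 m ≈ 0.040257 m

y(4) = 2038/50625 m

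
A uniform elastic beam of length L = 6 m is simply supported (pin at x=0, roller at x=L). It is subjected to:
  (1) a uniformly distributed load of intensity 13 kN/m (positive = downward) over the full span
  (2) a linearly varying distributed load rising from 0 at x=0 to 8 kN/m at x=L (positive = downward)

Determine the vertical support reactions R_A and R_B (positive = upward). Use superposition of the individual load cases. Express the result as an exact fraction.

Load 1 — uniform load w=13 kN/m over full span:
  R_A = wL/2 = 13·6/2 = 39 kN
  R_B = wL/2 = 13·6/2 = 39 kN
Load 2 — triangular load w₀=8 kN/m (0→w₀ over full span):
  R_A = w₀L/6 = 8·6/6 = 8 kN
  R_B = w₀L/3 = 8·6/3 = 16 kN
Superposition: R_A = 47 kN, R_B = 55 kN

R_A = 47 kN, R_B = 55 kN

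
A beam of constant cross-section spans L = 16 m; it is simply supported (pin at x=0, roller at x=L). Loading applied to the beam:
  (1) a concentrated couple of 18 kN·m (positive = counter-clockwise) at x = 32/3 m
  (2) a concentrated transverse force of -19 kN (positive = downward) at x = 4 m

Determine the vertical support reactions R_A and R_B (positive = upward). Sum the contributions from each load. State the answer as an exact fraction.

Load 1 — applied couple M₀=18 kN·m at a=32/3 m (b=L-a=16/3):
  R_A = M₀/L = 18/16 = 9/8 kN
  R_B = -M₀/L = -18/16 = -9/8 kN
Load 2 — point force P=-19 kN at a=4 m (b=L-a=12):
  R_A = Pb/L = (-19)·12/16 = -57/4 kN
  R_B = Pa/L = (-19)·4/16 = -19/4 kN
Superposition: R_A = -105/8 kN, R_B = -47/8 kN

R_A = -105/8 kN, R_B = -47/8 kN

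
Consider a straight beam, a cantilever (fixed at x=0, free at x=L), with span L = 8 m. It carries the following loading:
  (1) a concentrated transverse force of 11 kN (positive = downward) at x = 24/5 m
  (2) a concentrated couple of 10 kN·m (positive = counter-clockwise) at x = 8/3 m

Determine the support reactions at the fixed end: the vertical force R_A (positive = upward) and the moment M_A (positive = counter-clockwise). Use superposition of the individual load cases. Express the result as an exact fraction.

Load 1 — point force P=11 kN at a=24/5 m (b=L-a=16/5):
  R_A = P = 11 kN
  M_A = Pa = 11·(24/5) = 264/5 kN·m
Load 2 — applied couple M₀=10 kN·m at a=8/3 m (b=L-a=16/3):
  R_A = 0 kN
  M_A = -M₀ = -10 kN·m
Superposition: R_A = 11 kN, M_A = 214/5 kN·m

R_A = 11 kN, M_A = 214/5 kN·m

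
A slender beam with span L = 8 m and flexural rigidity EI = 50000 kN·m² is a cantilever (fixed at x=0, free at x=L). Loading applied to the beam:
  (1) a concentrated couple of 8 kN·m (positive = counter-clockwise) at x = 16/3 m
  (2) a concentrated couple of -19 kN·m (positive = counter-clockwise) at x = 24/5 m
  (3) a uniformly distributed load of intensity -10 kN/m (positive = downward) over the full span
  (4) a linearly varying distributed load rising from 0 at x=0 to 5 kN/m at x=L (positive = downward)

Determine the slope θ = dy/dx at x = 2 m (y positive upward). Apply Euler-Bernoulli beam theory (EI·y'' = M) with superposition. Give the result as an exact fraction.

Load 1 — applied couple M₀=8 kN·m at a=16/3 m (b=L-a=8/3):
  θ_1 = M₀x/EI  [x≤a] = 8·2/50000 = 1/3125 rad
Load 2 — applied couple M₀=-19 kN·m at a=24/5 m (b=L-a=16/5):
  θ_2 = M₀x/EI  [x≤a] = (-19)·2/50000 = -19/25000 rad
Load 3 — uniform load w=-10 kN/m over full span:
  θ_3 = -wx(x²-3Lx+3L²)/(6EI) = -(-10)·2·(2²-3·8·2+3·8²)/(6·50000) = 37/3750 rad
Load 4 — triangular load w₀=5 kN/m (0→w₀ over full span):
  θ_4 = (w₀Lx²/4-w₀L²x/3-w₀x⁴/(24L))/EI = (5·8·2²/4-5·8²·2/3-5·2⁴/(24·8))/50000 = -139/40000 rad
Superposition: θ = Σ θ_i = 3571/600000 rad ≈ 0.005952 rad

θ(2) = 3571/600000 rad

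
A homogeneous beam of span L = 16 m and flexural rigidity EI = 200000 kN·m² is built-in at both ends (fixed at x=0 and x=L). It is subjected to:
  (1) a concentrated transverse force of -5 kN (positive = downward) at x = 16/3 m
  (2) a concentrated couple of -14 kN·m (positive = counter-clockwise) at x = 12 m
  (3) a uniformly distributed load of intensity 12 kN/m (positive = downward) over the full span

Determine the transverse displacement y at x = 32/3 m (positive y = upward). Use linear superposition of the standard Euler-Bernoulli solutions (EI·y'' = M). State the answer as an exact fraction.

Load 1 — point force P=-5 kN at a=16/3 m (b=L-a=32/3):
  y_1 = -Pa²(L-x)²(3bL-(3b+a)(L-x))/(6L³EI)  [x>a] = -(-5)·(16/3)²·(16-(32/3))²·(3·(32/3)·16-(3·(32/3)+(16/3))·(16-(32/3)))/(6·16³·200000) = 352/1366875 m
Load 2 — applied couple M₀=-14 kN·m at a=12 m (b=L-a=4):
  y_2 = (R_Ax³/6 - M_Ax²/2)/EI  [x≤a] with R_A=-63/64, M_A=-35/8 = ((-63/64)·(32/3)³/6 - (-35/8)·(32/3)²/2)/200000 = 7/28125 m
Load 3 — uniform load w=12 kN/m over full span:
  y_3 = -wx²(L-x)²/(24EI) = -12·(32/3)²·(16-(32/3))²/(24·200000) = -2048/253125 m
Superposition: y = Σ y_i = -10367/1366875 m ≈ -0.007584 m

y(32/3) = -10367/1366875 m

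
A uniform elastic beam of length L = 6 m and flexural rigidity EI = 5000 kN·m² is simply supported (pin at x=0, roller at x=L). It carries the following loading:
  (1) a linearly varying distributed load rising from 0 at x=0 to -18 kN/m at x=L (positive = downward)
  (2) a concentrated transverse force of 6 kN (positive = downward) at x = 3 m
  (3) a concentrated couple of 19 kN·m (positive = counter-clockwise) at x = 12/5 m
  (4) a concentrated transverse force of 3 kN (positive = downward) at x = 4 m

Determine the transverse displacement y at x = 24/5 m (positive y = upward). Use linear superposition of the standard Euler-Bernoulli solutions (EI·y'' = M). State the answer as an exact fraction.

y(24/5) = 1296703/78125000 m

Load 1 — triangular load w₀=-18 kN/m (0→w₀ over full span):
  y_1 = -w₀x(7L⁴-10L²x²+3x⁴)/(360LEI) = -(-18)·(24/5)·(7·6⁴-10·6²·(24/5)²+3·(24/5)⁴)/(360·6·5000) = 185166/9765625 m
Load 2 — point force P=6 kN at a=3 m (b=L-a=3):
  y_2 = -Pa(L-x)(2Lx-a²-x²)/(6LEI)  [x>a] = -6·3·(6-(24/5))·(2·6·(24/5)-3²-(24/5)²)/(6·6·5000) = -1917/625000 m
Load 3 — applied couple M₀=19 kN·m at a=12/5 m (b=L-a=18/5):
  y_3 = (M₀x³/(6L)-M₀(x-a)²/2+C₁x)/EI  [x>a] with C₁=M₀(3b²-L²)/(6L)=38/25 = (19·(24/5)³/(6·6)-19·((24/5)-(12/5))²/2+(38/25)·(24/5))/5000 = 171/78125 m
Load 4 — point force P=3 kN at a=4 m (b=L-a=2):
  y_4 = -Pa(L-x)(2Lx-a²-x²)/(6LEI)  [x>a] = -3·4·(6-(24/5))·(2·6·(24/5)-4²-(24/5)²)/(6·6·5000) = -116/78125 m
Superposition: y = Σ y_i = 1296703/78125000 m ≈ 0.016598 m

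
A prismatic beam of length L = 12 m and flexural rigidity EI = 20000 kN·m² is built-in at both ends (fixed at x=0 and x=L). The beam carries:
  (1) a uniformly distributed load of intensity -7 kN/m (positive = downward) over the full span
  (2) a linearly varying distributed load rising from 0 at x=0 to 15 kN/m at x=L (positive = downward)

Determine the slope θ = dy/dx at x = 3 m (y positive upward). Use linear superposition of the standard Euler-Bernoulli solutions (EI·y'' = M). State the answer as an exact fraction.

θ(3) = -27/128000 rad

Load 1 — uniform load w=-7 kN/m over full span:
  θ_1 = -wx(L-x)(L-2x)/(12EI) = -(-7)·3·(12-3)·(12-2·3)/(12·20000) = 189/40000 rad
Load 2 — triangular load w₀=15 kN/m (0→w₀ over full span):
  θ_2 = -w₀(2x(L-x)(L-2x)(x+2L)+x²(L-x)²)/(120LEI) = -15·(2·3·(12-3)·(12-2·3)·(3+2·12)+3²·(12-3)²)/(120·12·20000) = -3159/640000 rad
Superposition: θ = Σ θ_i = -27/128000 rad ≈ -0.000211 rad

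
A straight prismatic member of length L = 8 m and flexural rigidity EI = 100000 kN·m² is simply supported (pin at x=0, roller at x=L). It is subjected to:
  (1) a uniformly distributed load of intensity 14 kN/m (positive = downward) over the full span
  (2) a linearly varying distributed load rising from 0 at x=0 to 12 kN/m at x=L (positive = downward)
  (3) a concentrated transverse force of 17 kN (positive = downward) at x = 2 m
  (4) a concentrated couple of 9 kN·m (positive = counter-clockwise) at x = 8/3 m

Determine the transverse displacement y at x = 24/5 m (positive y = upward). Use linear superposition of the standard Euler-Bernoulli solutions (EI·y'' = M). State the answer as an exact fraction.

Load 1 — uniform load w=14 kN/m over full span:
  y_1 = -wx(L³-2Lx²+x³)/(24EI) = -14·(24/5)·(8³-2·8·(24/5)²+(24/5)³)/(24·100000) = -13888/1953125 m
Load 2 — triangular load w₀=12 kN/m (0→w₀ over full span):
  y_2 = -w₀x(7L⁴-10L²x²+3x⁴)/(360LEI) = -12·(24/5)·(7·8⁴-10·8²·(24/5)²+3·(24/5)⁴)/(360·8·100000) = -151552/48828125 m
Load 3 — point force P=17 kN at a=2 m (b=L-a=6):
  y_3 = -Pa(L-x)(2Lx-a²-x²)/(6LEI)  [x>a] = -17·2·(8-(24/5))·(2·8·(24/5)-2²-(24/5)²)/(6·8·100000) = -5287/4687500 m
Load 4 — applied couple M₀=9 kN·m at a=8/3 m (b=L-a=16/3):
  y_4 = (M₀x³/(6L)-M₀(x-a)²/2+C₁x)/EI  [x>a] with C₁=M₀(3b²-L²)/(6L)=4 = (9·(24/5)³/(6·8)-9·((24/5)-(8/3))²/2+4·(24/5))/100000 = 76/390625 m
Superposition: y = Σ y_i = -6531899/585937500 m ≈ -0.011148 m

y(24/5) = -6531899/585937500 m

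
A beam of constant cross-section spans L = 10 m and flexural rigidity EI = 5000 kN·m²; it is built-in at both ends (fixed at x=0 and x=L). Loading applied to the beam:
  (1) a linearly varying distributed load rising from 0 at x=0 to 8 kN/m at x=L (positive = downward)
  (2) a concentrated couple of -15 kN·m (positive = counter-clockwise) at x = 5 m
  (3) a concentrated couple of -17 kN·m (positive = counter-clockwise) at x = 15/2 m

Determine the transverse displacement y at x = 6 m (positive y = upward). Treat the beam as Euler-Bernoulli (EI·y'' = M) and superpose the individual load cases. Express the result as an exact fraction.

y(6) = -15813/1000000 m

Load 1 — triangular load w₀=8 kN/m (0→w₀ over full span):
  y_1 = -w₀x²(L-x)²(x+2L)/(120LEI) = -8·6²·(10-6)²·(6+2·10)/(120·10·5000) = -312/15625 m
Load 2 — applied couple M₀=-15 kN·m at a=5 m (b=L-a=5):
  y_2 = (R_Ax³/6 - M_Ax²/2 - M₀(x-a)²/2)/EI  [x>a] with R_A=-9/4, M_A=-15/4 = ((-9/4)·6³/6 - (-15/4)·6²/2 - (-15)·(6-5)²/2)/5000 = -3/2500 m
Load 3 — applied couple M₀=-17 kN·m at a=15/2 m (b=L-a=5/2):
  y_3 = (R_Ax³/6 - M_Ax²/2)/EI  [x≤a] with R_A=-153/80, M_A=-85/16 = ((-153/80)·6³/6 - (-85/16)·6²/2)/5000 = 1071/200000 m
Superposition: y = Σ y_i = -15813/1000000 m ≈ -0.015813 m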